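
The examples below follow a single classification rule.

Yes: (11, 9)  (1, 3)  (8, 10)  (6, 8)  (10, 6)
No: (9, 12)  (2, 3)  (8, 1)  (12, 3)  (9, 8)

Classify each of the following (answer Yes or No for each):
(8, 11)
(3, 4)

No, No

The simplest hypothesis consistent with all the labels is: sum is even.
(8, 11) → 8+11 = 19 → No.
(3, 4) → 3+4 = 7 → No.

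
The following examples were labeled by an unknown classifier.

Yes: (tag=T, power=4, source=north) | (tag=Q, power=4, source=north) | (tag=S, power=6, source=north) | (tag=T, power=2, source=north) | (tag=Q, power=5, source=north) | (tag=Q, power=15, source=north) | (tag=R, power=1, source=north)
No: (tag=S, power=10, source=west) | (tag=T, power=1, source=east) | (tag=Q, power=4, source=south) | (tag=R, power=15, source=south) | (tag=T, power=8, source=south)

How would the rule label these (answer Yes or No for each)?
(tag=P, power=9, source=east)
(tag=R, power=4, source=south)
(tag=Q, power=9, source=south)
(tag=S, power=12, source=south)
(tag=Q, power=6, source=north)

No, No, No, No, Yes

A rule that fits every label: source is north — true of each 'Yes' example, false of each 'No' one.
(tag=P, power=9, source=east): No (source is east).
(tag=R, power=4, source=south): No (source is south).
(tag=Q, power=9, source=south): No (source is south).
(tag=S, power=12, source=south): No (source is south).
(tag=Q, power=6, source=north): Yes (source is north).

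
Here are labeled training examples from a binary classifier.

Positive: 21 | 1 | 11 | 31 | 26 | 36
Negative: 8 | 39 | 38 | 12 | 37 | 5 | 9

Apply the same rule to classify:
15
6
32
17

Negative, Positive, Negative, Negative

All 'Positive' examples share one property — ≡ 1 (mod 5) — and every 'Negative' example lacks it.
15: 15 mod 5 = 0, fails this test → Negative. 6: 6 mod 5 = 1, fits → Positive. 32: 32 mod 5 = 2, fails this test → Negative. 17: 17 mod 5 = 2, fails this test → Negative.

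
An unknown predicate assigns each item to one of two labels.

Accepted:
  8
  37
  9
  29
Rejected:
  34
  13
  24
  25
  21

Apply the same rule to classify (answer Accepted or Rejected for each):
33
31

A rule that fits every label: digit sum ≥ 8 — true of each 'Accepted' example, false of each 'Rejected' one.
33: Rejected (digit sum 3+3 = 6). 31: Rejected (digit sum 3+1 = 4).

Rejected, Rejected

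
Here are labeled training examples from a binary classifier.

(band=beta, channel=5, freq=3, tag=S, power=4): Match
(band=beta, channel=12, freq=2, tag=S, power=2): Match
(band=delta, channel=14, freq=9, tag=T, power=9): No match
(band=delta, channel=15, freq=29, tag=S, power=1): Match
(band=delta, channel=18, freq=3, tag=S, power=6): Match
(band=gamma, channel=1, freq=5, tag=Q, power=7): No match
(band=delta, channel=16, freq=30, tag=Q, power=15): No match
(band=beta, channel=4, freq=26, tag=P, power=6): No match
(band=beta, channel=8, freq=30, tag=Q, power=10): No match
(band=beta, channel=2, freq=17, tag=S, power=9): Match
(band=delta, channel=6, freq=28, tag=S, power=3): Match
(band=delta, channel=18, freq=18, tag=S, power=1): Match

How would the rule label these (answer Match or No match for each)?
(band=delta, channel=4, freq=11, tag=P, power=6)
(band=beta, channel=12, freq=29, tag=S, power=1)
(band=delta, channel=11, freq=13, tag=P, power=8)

No match, Match, No match

Checking candidate rules against both groups, what survives is: tag is S.
(band=delta, channel=4, freq=11, tag=P, power=6) → tag is P → No match.
(band=beta, channel=12, freq=29, tag=S, power=1) → tag is S → Match.
(band=delta, channel=11, freq=13, tag=P, power=8) → tag is P → No match.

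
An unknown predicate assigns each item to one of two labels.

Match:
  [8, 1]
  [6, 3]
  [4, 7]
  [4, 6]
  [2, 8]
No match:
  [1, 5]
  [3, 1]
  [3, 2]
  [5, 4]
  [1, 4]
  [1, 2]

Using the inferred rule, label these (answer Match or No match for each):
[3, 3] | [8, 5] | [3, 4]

No match, Match, No match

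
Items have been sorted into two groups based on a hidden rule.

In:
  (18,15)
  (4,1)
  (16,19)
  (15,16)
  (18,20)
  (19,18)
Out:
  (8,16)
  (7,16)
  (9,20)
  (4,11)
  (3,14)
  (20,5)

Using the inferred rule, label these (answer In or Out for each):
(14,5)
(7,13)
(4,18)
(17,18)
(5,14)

The simplest hypothesis consistent with all the labels is: |first − second| ≤ 3.
(14,5): |14−5| = 9, fails the rule → Out.
(7,13): |7−13| = 6, fails the rule → Out.
(4,18): |4−18| = 14, fails the rule → Out.
(17,18): |17−18| = 1, satisfies this → In.
(5,14): |5−14| = 9, fails the rule → Out.

Out, Out, Out, In, Out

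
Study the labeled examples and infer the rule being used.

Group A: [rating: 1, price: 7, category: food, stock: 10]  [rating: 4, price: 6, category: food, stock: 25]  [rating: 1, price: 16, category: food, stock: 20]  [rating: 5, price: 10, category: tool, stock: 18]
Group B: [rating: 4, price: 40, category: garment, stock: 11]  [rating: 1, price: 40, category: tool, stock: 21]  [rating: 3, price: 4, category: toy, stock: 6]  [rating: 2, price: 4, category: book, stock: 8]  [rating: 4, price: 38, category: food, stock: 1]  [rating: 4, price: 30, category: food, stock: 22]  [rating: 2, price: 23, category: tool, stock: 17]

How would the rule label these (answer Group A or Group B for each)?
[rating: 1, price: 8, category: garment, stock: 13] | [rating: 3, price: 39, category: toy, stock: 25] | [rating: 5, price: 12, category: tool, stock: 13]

Group A, Group B, Group A

'Group A' ⟺ price ≥ 6 AND price ≤ 16.
[rating: 1, price: 8, category: garment, stock: 13] — price = 8, hence Group A.
[rating: 3, price: 39, category: toy, stock: 25] — price = 39, hence Group B.
[rating: 5, price: 12, category: tool, stock: 13] — price = 12, hence Group A.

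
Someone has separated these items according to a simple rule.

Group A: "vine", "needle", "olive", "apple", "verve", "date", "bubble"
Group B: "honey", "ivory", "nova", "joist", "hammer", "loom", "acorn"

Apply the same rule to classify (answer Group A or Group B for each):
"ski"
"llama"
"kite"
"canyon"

The classifier is using: ends with 'e'.

Group B, Group B, Group A, Group B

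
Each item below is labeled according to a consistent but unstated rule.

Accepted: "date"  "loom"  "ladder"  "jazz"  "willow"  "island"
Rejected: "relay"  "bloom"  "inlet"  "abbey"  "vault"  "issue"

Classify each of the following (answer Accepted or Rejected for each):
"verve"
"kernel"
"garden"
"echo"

Rejected, Accepted, Accepted, Accepted

The common property of the 'Accepted' items is: even length. No 'Rejected' item has it.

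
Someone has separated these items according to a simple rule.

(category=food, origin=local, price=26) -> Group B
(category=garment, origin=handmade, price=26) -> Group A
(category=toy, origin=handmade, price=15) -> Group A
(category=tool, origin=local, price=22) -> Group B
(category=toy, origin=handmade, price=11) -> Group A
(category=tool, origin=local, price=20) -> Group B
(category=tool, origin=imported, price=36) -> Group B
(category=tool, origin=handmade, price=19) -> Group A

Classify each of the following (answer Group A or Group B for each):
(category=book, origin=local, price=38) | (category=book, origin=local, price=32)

'Group A' ⟺ origin is handmade.
(category=book, origin=local, price=38): origin is local — fails the rule, so Group B.
(category=book, origin=local, price=32): origin is local — fails the rule, so Group B.

Group B, Group B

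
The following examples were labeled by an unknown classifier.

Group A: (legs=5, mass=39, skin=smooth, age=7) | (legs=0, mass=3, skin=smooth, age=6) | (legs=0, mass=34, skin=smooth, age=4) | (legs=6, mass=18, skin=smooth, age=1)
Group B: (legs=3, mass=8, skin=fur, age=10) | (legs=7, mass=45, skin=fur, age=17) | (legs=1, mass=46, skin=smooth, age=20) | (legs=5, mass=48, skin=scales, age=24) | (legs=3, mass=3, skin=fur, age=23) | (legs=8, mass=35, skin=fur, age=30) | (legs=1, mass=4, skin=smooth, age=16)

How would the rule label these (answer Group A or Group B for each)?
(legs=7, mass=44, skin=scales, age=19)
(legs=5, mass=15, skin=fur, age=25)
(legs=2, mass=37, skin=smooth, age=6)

A rule that fits every label: age ≤ 7 — true of each 'Group A' example, false of each 'Group B' one.

Group B, Group B, Group A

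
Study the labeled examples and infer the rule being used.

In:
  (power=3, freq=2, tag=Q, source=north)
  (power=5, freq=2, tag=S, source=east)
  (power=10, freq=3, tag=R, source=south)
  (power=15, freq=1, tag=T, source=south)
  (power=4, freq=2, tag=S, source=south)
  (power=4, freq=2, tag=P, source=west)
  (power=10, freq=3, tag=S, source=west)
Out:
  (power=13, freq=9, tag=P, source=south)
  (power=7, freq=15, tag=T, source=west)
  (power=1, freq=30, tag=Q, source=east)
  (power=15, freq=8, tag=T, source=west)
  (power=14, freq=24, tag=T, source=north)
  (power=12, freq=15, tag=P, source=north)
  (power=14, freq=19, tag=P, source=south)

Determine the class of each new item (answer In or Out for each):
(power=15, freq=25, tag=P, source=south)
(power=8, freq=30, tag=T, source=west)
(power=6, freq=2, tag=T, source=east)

Out, Out, In

A rule that fits every label: freq ≤ 3 — true of each 'In' example, false of each 'Out' one.
(power=15, freq=25, tag=P, source=south): Out (freq = 25).
(power=8, freq=30, tag=T, source=west): Out (freq = 30).
(power=6, freq=2, tag=T, source=east): In (freq = 2).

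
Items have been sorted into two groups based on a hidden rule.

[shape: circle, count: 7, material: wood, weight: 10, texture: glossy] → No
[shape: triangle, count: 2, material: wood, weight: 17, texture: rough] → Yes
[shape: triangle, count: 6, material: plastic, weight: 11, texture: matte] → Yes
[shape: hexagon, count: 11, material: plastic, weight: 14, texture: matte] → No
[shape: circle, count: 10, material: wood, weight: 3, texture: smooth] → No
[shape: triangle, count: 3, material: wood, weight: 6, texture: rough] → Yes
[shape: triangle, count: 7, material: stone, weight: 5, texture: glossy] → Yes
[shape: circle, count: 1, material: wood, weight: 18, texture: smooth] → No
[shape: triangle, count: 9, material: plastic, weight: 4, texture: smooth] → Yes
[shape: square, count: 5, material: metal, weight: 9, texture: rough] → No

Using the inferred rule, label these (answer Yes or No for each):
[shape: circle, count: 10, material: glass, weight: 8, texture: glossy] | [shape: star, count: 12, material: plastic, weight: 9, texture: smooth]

No, No

The pattern is that an item is 'Yes' exactly when: shape is triangle.
[shape: circle, count: 10, material: glass, weight: 8, texture: glossy]: shape is circle — does not fit, so No.
[shape: star, count: 12, material: plastic, weight: 9, texture: smooth]: shape is star — does not fit, so No.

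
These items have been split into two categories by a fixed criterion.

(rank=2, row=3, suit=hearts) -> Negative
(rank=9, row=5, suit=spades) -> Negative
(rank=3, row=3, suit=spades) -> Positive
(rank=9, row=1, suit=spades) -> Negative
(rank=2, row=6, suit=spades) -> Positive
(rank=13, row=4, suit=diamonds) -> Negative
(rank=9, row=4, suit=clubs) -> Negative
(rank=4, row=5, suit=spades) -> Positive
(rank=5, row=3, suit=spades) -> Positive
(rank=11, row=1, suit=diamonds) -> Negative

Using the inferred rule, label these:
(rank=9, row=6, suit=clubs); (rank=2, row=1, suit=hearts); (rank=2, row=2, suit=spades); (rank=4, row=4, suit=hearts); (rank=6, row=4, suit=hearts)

The classifier is using: suit is spades AND rank ≤ 5.

Negative, Negative, Positive, Negative, Negative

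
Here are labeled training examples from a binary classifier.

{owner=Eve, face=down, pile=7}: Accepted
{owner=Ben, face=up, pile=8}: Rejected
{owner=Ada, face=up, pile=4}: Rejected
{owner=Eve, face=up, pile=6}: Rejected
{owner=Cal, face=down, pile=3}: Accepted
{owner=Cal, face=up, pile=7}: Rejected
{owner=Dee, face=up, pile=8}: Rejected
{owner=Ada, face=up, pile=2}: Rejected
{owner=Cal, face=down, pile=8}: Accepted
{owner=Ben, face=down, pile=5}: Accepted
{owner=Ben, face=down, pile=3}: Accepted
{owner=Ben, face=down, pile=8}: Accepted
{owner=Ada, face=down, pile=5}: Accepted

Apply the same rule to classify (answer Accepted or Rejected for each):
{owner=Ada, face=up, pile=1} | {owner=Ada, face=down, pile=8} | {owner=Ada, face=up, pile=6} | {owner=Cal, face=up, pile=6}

Looking at the examples, the only property every 'Accepted' case has and every 'Rejected' case lacks is: face is down.
{owner=Ada, face=up, pile=1}: face is up, fails this test → Rejected. {owner=Ada, face=down, pile=8}: face is down, satisfies this → Accepted. {owner=Ada, face=up, pile=6}: face is up, fails this test → Rejected. {owner=Cal, face=up, pile=6}: face is up, fails this test → Rejected.

Rejected, Accepted, Rejected, Rejected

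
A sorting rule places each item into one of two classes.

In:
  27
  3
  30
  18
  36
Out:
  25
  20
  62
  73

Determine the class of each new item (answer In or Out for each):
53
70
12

Out, Out, In

All 'In' examples share one property — multiple of 3 — and every 'Out' example lacks it.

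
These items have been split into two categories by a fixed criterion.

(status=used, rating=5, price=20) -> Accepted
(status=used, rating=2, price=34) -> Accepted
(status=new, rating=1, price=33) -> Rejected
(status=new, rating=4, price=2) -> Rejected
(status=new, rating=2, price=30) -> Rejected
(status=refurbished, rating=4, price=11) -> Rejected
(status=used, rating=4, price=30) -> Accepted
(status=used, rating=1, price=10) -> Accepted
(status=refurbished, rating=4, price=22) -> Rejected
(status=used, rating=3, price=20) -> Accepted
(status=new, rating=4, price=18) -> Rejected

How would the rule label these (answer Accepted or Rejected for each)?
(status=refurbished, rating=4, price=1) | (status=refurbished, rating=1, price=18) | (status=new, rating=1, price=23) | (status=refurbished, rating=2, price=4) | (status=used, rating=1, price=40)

Rejected, Rejected, Rejected, Rejected, Accepted

The classifier is using: status is used.
Rejected: (status=refurbished, rating=4, price=1), since status is refurbished.
Rejected: (status=refurbished, rating=1, price=18), since status is refurbished.
Rejected: (status=new, rating=1, price=23), since status is new.
Rejected: (status=refurbished, rating=2, price=4), since status is refurbished.
Accepted: (status=used, rating=1, price=40), since status is used.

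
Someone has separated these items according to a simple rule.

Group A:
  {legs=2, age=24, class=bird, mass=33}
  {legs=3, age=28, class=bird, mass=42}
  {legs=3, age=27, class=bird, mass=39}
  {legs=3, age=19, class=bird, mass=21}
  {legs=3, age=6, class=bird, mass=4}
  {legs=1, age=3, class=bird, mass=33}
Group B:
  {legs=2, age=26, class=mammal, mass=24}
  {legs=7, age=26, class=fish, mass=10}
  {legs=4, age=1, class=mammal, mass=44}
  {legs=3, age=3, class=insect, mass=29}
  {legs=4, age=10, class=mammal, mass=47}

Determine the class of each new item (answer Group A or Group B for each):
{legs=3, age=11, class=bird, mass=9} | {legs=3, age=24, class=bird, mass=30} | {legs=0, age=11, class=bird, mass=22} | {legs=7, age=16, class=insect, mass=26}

The common property of the 'Group A' items is: class is bird. No 'Group B' item has it.

Group A, Group A, Group A, Group B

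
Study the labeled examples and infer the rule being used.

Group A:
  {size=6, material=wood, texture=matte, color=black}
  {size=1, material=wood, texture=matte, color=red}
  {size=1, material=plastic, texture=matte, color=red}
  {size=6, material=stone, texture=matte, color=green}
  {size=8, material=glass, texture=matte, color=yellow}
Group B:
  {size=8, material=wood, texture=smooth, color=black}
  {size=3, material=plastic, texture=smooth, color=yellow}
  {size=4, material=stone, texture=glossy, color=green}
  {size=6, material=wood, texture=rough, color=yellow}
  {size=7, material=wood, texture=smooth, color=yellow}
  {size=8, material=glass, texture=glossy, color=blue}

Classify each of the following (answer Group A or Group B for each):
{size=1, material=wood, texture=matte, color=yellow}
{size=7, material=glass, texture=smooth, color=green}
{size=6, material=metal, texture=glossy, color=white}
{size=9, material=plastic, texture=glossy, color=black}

One predicate separates the groups cleanly: texture is matte.
{size=1, material=wood, texture=matte, color=yellow}: Group A (texture is matte).
{size=7, material=glass, texture=smooth, color=green}: Group B (texture is smooth).
{size=6, material=metal, texture=glossy, color=white}: Group B (texture is glossy).
{size=9, material=plastic, texture=glossy, color=black}: Group B (texture is glossy).

Group A, Group B, Group B, Group B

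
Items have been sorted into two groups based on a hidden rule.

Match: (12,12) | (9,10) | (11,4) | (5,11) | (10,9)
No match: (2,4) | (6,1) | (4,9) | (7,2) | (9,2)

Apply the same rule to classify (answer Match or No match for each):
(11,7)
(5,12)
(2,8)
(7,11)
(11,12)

The distinguishing property — sum ≥ 15 — holds for all the 'Match' cases and none of the 'No match' cases.
(11,7): 11+7 = 18 — has this property, so Match. (5,12): 5+12 = 17 — has this property, so Match. (2,8): 2+8 = 10 — fails this test, so No match. (7,11): 7+11 = 18 — has this property, so Match. (11,12): 11+12 = 23 — has this property, so Match.

Match, Match, No match, Match, Match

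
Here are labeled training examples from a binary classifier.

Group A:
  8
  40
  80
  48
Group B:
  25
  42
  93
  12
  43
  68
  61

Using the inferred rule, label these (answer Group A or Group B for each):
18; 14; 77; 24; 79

Group B, Group B, Group B, Group A, Group B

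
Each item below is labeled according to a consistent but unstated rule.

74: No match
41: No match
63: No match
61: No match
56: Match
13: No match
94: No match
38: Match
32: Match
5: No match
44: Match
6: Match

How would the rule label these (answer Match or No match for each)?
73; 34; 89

The common property of the 'Match' items is: even AND at most 56. No 'No match' item has it.

No match, Match, No match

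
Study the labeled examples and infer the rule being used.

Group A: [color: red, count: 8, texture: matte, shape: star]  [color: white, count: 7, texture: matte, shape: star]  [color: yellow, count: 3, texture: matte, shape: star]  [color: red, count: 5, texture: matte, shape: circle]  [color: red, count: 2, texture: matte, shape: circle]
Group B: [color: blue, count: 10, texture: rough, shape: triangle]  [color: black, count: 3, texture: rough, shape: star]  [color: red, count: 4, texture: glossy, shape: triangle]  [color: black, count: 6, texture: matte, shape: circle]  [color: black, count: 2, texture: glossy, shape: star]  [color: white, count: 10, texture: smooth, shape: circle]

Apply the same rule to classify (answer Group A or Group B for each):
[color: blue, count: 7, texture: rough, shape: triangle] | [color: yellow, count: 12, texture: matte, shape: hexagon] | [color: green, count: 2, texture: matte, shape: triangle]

Group B, Group A, Group A

The common property of the 'Group A' items is: texture is matte AND count ≠ 6. No 'Group B' item has it.
[color: blue, count: 7, texture: rough, shape: triangle]: texture is rough, count = 7 — doesn't qualify, so Group B.
[color: yellow, count: 12, texture: matte, shape: hexagon]: texture is matte, count = 12 — has this property, so Group A.
[color: green, count: 2, texture: matte, shape: triangle]: texture is matte, count = 2 — has this property, so Group A.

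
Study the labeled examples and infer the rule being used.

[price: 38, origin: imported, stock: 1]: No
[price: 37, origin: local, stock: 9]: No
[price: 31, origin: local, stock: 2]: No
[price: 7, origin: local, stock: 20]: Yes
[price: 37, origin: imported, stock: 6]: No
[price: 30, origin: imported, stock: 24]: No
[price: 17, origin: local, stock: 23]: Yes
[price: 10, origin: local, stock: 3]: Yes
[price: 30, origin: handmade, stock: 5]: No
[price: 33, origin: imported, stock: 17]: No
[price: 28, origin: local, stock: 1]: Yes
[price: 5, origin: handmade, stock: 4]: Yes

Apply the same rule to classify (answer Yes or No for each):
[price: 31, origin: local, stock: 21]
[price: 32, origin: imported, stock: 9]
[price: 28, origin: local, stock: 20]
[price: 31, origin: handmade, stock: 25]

The rule appears to be: price ≤ 28.
[price: 31, origin: local, stock: 21]: price = 31 — fails this test, so No. [price: 32, origin: imported, stock: 9]: price = 32 — fails this test, so No. [price: 28, origin: local, stock: 20]: price = 28 — satisfies this, so Yes. [price: 31, origin: handmade, stock: 25]: price = 31 — fails this test, so No.

No, No, Yes, No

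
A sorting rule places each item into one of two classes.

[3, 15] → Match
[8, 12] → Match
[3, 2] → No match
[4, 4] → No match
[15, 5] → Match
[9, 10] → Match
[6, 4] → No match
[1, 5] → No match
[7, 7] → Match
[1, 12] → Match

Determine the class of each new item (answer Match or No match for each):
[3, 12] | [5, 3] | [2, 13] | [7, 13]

The rule appears to be: sum ≥ 13.

Match, No match, Match, Match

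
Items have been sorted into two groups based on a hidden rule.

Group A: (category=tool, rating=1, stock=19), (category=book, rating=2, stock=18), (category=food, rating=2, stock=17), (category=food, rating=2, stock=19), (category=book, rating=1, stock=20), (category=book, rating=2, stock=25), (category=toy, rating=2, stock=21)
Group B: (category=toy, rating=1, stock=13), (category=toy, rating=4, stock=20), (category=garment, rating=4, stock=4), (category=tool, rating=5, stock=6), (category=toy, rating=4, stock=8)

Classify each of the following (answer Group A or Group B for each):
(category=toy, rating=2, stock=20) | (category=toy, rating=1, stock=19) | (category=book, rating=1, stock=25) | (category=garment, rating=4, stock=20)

Group A, Group A, Group A, Group B

One predicate separates the groups cleanly: stock ≥ 17 AND rating ≤ 2.
(category=toy, rating=2, stock=20) → stock = 20, rating = 2 → Group A.
(category=toy, rating=1, stock=19) → stock = 19, rating = 1 → Group A.
(category=book, rating=1, stock=25) → stock = 25, rating = 1 → Group A.
(category=garment, rating=4, stock=20) → stock = 20, rating = 4 → Group B.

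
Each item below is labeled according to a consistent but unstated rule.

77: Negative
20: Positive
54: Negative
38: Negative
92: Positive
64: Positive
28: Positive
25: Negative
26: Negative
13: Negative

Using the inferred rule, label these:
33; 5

Negative, Negative

The common property of the 'Positive' items is: multiple of 4. No 'Negative' item has it.
33 — 33 = 4·8 + 1, hence Negative.
5 — 5 = 4·1 + 1, hence Negative.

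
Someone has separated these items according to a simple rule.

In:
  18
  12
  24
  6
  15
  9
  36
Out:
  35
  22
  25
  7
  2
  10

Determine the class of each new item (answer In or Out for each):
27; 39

The pattern is that an item is 'In' exactly when: multiple of 3.
27: 27 = 3·9, qualifies → In.
39: 39 = 3·13, qualifies → In.

In, In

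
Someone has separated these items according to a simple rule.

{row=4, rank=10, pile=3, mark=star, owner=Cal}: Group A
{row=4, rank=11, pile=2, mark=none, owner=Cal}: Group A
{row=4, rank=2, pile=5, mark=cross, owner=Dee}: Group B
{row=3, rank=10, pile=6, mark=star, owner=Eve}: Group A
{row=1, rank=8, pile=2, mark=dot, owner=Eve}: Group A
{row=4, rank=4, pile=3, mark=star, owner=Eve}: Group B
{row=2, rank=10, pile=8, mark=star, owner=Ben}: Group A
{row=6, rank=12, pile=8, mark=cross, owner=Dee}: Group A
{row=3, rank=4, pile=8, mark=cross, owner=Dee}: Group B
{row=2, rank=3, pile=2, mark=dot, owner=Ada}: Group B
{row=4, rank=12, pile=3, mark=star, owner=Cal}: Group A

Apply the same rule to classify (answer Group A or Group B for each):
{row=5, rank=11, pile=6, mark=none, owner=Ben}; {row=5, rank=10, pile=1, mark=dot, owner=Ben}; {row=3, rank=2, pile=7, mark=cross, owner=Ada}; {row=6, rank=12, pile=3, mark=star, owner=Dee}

The pattern is that an item is 'Group A' exactly when: rank ≥ 8.
{row=5, rank=11, pile=6, mark=none, owner=Ben} — rank = 11, hence Group A. {row=5, rank=10, pile=1, mark=dot, owner=Ben} — rank = 10, hence Group A. {row=3, rank=2, pile=7, mark=cross, owner=Ada} — rank = 2, hence Group B. {row=6, rank=12, pile=3, mark=star, owner=Dee} — rank = 12, hence Group A.

Group A, Group A, Group B, Group A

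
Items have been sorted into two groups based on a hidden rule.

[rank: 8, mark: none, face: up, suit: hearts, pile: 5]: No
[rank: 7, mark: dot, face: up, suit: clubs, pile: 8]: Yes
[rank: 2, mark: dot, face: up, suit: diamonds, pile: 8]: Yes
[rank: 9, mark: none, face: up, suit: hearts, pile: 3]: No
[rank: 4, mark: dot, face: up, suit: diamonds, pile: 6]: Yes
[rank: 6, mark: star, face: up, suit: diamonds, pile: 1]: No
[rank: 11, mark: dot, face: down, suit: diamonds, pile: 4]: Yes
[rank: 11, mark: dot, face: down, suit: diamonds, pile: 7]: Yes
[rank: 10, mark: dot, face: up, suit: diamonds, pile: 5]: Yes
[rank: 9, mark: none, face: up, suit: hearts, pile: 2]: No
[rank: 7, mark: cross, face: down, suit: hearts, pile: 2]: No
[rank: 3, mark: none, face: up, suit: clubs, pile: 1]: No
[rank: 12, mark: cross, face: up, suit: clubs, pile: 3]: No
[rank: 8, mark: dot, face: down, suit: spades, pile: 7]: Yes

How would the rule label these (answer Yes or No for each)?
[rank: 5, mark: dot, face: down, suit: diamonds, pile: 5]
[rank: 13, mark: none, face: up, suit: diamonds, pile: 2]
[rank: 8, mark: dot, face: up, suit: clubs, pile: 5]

The common property of the 'Yes' items is: mark is dot. No 'No' item has it.
[rank: 5, mark: dot, face: down, suit: diamonds, pile: 5] — mark is dot, hence Yes. [rank: 13, mark: none, face: up, suit: diamonds, pile: 2] — mark is none, hence No. [rank: 8, mark: dot, face: up, suit: clubs, pile: 5] — mark is dot, hence Yes.

Yes, No, Yes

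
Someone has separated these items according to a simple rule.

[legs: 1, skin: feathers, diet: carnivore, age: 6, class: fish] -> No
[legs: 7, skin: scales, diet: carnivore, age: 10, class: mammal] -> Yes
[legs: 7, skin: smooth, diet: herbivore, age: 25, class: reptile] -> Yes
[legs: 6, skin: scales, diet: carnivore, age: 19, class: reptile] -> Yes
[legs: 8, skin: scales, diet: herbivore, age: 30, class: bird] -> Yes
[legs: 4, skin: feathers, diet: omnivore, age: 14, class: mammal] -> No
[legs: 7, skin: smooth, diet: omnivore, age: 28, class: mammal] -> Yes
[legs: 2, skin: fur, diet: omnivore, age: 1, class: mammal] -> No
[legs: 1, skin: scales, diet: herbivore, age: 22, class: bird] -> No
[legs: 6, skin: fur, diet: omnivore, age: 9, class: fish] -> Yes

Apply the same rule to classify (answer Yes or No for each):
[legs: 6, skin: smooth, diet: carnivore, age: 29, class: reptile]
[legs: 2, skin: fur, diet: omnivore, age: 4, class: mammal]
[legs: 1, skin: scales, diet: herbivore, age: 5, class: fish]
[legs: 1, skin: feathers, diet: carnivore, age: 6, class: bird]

Yes, No, No, No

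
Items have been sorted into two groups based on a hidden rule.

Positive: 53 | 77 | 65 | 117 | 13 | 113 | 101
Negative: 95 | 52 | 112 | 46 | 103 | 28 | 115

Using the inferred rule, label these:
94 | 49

Negative, Positive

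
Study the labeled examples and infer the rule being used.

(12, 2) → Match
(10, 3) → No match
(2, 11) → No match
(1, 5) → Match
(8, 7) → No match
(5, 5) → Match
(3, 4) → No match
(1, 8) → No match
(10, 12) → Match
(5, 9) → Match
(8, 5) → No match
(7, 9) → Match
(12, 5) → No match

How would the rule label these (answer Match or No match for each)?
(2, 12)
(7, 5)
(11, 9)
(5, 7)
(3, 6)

The classifier is using: sum is even.
(2, 12): 2+12 = 14, matches → Match.
(7, 5): 7+5 = 12, matches → Match.
(11, 9): 11+9 = 20, matches → Match.
(5, 7): 5+7 = 12, matches → Match.
(3, 6): 3+6 = 9, lacks this property → No match.

Match, Match, Match, Match, No match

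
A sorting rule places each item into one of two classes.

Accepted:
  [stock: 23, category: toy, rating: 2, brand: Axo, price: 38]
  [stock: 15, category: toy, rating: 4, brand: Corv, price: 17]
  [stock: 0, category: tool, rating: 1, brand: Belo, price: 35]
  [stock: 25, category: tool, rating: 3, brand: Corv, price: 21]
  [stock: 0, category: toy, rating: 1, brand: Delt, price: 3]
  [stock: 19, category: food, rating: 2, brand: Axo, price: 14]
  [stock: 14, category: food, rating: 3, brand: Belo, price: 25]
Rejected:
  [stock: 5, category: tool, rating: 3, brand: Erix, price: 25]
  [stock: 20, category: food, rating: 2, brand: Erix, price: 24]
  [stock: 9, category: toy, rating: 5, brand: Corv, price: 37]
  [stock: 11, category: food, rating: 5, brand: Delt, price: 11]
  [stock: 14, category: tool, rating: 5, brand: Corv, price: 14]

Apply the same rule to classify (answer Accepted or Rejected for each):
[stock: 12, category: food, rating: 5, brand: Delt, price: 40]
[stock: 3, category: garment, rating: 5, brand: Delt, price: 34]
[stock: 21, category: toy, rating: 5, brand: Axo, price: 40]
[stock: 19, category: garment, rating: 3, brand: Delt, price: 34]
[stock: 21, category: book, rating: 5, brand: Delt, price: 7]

The simplest hypothesis consistent with all the labels is: brand is not Erix AND rating ≤ 4.
[stock: 12, category: food, rating: 5, brand: Delt, price: 40] — brand is Delt, rating = 5, hence Rejected.
[stock: 3, category: garment, rating: 5, brand: Delt, price: 34] — brand is Delt, rating = 5, hence Rejected.
[stock: 21, category: toy, rating: 5, brand: Axo, price: 40] — brand is Axo, rating = 5, hence Rejected.
[stock: 19, category: garment, rating: 3, brand: Delt, price: 34] — brand is Delt, rating = 3, hence Accepted.
[stock: 21, category: book, rating: 5, brand: Delt, price: 7] — brand is Delt, rating = 5, hence Rejected.

Rejected, Rejected, Rejected, Accepted, Rejected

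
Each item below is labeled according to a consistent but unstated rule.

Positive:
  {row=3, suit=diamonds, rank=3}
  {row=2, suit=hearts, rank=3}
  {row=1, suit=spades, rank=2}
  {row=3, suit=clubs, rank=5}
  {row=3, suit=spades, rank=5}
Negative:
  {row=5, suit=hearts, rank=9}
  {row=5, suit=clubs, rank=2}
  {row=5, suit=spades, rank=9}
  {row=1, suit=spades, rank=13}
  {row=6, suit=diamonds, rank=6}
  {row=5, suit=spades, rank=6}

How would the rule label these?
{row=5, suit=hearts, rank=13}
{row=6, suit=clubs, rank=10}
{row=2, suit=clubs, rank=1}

Negative, Negative, Positive

A rule that fits every label: rank ≤ 5 AND row ≤ 3 — true of each 'Positive' example, false of each 'Negative' one.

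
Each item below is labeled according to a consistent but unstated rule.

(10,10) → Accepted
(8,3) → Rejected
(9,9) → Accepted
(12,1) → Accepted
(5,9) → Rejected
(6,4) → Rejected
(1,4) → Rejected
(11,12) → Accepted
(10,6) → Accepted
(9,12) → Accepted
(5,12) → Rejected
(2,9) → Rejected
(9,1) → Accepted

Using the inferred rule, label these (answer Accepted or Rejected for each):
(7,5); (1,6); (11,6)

One predicate separates the groups cleanly: first ≥ 9.
(7,5): Rejected (first 7).
(1,6): Rejected (first 1).
(11,6): Accepted (first 11).

Rejected, Rejected, Accepted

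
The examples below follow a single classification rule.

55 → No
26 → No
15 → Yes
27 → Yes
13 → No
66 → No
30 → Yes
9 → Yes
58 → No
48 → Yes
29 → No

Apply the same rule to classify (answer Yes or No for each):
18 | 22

Yes, No

The rule appears to be: multiple of 3 AND at most 48.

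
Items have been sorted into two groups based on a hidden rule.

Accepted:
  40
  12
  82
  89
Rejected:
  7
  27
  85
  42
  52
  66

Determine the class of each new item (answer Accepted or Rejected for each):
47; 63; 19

The distinguishing property — ≡ 5 (mod 7) — holds for all the 'Accepted' cases and none of the 'Rejected' cases.
47 — 47 mod 7 = 5, hence Accepted. 63 — 63 mod 7 = 0, hence Rejected. 19 — 19 mod 7 = 5, hence Accepted.

Accepted, Rejected, Accepted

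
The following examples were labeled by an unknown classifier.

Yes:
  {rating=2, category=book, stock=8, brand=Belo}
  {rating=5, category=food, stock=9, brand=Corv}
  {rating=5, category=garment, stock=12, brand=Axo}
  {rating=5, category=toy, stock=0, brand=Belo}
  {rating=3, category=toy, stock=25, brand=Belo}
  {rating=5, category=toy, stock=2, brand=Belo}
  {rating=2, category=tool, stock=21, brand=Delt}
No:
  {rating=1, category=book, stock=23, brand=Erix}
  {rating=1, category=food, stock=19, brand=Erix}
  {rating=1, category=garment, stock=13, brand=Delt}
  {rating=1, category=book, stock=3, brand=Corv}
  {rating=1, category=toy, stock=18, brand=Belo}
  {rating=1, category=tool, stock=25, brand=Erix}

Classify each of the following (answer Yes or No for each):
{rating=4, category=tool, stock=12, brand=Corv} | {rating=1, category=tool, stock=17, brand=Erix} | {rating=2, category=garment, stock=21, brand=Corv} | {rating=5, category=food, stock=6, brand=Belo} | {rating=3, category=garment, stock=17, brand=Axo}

The distinguishing property — rating ≥ 2 — holds for all the 'Yes' cases and none of the 'No' cases.
{rating=4, category=tool, stock=12, brand=Corv}: rating = 4, has this property → Yes. {rating=1, category=tool, stock=17, brand=Erix}: rating = 1, doesn't qualify → No. {rating=2, category=garment, stock=21, brand=Corv}: rating = 2, has this property → Yes. {rating=5, category=food, stock=6, brand=Belo}: rating = 5, has this property → Yes. {rating=3, category=garment, stock=17, brand=Axo}: rating = 3, has this property → Yes.

Yes, No, Yes, Yes, Yes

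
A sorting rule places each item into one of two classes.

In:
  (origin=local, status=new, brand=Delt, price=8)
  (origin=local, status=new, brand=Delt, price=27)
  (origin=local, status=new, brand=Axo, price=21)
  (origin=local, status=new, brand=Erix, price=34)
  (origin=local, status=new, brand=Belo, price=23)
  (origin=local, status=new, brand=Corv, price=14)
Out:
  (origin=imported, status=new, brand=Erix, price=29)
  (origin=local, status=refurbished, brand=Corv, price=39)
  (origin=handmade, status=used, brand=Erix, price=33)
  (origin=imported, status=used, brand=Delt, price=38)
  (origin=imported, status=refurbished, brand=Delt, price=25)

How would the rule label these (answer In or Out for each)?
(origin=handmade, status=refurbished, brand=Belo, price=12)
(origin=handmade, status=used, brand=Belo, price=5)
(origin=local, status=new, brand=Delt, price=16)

The classifier is using: origin is local AND status is new.
(origin=handmade, status=refurbished, brand=Belo, price=12): origin is handmade, status is refurbished — doesn't match, so Out. (origin=handmade, status=used, brand=Belo, price=5): origin is handmade, status is used — doesn't match, so Out. (origin=local, status=new, brand=Delt, price=16): origin is local, status is new — passes, so In.

Out, Out, In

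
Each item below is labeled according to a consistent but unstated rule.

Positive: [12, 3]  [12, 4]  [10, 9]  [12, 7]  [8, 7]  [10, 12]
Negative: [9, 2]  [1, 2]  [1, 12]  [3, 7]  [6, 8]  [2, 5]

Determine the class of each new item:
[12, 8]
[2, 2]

Positive, Negative

A rule that fits every label: sum ≥ 15 — true of each 'Positive' example, false of each 'Negative' one.
Positive: [12, 8], since 12+8 = 20.
Negative: [2, 2], since 2+2 = 4.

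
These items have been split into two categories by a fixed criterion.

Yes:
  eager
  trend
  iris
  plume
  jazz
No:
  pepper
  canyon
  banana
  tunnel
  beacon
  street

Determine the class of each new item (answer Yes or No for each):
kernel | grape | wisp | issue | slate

The rule appears to be: length ≤ 5.
kernel: length 6, doesn't match → No. grape: length 5, satisfies this → Yes. wisp: length 4, satisfies this → Yes. issue: length 5, satisfies this → Yes. slate: length 5, satisfies this → Yes.

No, Yes, Yes, Yes, Yes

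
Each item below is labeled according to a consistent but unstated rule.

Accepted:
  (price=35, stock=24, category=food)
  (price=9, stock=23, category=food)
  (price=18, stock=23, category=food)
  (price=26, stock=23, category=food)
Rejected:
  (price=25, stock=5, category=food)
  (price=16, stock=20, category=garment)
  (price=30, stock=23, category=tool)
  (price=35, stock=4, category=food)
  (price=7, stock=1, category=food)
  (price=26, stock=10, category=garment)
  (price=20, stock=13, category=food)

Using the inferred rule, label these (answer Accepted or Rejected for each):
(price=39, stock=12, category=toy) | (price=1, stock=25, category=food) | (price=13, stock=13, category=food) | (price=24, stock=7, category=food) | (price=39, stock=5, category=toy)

Rejected, Accepted, Rejected, Rejected, Rejected

The simplest hypothesis consistent with all the labels is: category is food AND stock ≥ 20.
(price=39, stock=12, category=toy) → category is toy, stock = 12 → Rejected. (price=1, stock=25, category=food) → category is food, stock = 25 → Accepted. (price=13, stock=13, category=food) → category is food, stock = 13 → Rejected. (price=24, stock=7, category=food) → category is food, stock = 7 → Rejected. (price=39, stock=5, category=toy) → category is toy, stock = 5 → Rejected.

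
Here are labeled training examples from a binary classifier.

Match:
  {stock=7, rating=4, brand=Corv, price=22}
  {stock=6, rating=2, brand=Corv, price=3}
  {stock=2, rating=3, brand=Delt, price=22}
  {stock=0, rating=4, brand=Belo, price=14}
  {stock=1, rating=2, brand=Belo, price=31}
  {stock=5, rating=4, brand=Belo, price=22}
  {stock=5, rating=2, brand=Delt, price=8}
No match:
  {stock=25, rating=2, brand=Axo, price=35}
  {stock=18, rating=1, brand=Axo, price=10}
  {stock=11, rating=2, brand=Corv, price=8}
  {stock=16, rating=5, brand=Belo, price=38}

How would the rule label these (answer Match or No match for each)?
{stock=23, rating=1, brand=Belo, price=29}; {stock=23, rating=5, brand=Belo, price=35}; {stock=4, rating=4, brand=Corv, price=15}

No match, No match, Match

The classifier is using: stock ≤ 7.
{stock=23, rating=1, brand=Belo, price=29} → stock = 23 → No match. {stock=23, rating=5, brand=Belo, price=35} → stock = 23 → No match. {stock=4, rating=4, brand=Corv, price=15} → stock = 4 → Match.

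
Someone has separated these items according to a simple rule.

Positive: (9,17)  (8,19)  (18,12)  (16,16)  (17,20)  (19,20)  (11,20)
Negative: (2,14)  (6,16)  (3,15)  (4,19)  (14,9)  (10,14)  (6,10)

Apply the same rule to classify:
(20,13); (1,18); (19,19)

A rule that fits every label: sum ≥ 26 — true of each 'Positive' example, false of each 'Negative' one.
(20,13): 20+13 = 33, matches → Positive. (1,18): 1+18 = 19, does not pass → Negative. (19,19): 19+19 = 38, matches → Positive.

Positive, Negative, Positive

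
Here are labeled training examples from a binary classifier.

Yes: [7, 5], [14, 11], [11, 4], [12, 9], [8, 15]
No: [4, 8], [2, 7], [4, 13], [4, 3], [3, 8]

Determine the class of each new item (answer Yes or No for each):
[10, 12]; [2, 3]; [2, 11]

All 'Yes' examples share one property — first ≥ 5 — and every 'No' example lacks it.
[10, 12]: first 10, qualifies → Yes. [2, 3]: first 2, does not satisfy this → No. [2, 11]: first 2, does not satisfy this → No.

Yes, No, No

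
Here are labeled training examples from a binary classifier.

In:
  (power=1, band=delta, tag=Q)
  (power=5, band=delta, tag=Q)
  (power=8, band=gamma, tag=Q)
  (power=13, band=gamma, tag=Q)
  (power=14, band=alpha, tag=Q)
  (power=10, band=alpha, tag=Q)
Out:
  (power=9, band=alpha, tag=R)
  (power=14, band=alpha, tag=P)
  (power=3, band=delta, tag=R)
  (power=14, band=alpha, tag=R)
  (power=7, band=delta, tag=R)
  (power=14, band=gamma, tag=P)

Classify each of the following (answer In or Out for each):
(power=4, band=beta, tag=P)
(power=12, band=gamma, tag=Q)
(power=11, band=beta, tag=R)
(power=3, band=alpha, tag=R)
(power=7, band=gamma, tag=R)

Out, In, Out, Out, Out

Looking at the examples, the only property every 'In' case has and every 'Out' case lacks is: tag is Q.
(power=4, band=beta, tag=P) → tag is P → Out.
(power=12, band=gamma, tag=Q) → tag is Q → In.
(power=11, band=beta, tag=R) → tag is R → Out.
(power=3, band=alpha, tag=R) → tag is R → Out.
(power=7, band=gamma, tag=R) → tag is R → Out.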